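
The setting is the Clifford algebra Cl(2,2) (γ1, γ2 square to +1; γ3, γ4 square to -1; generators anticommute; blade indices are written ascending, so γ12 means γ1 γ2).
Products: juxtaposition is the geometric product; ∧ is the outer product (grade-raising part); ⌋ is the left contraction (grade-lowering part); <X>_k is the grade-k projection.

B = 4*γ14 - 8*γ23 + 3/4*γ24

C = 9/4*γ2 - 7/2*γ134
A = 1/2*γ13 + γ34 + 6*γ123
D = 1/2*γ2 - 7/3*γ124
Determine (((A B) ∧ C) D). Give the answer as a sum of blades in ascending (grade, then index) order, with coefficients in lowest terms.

step 1: -48*γ1 - 4*γ12 - 4*γ13 - 3/4*γ23 - 8*γ24 - 2*γ34 - 9/2*γ134 + 24*γ234 - 3/8*γ1234
step 2: -108*γ12 + 9*γ123 - 9/2*γ234 - 81/8*γ1234
step 3: -54*γ1 + 189/8*γ3 - 252*γ4 + 6*γ13 + 75/4*γ34 - 81/16*γ134
Answer: -54*γ1 + 189/8*γ3 - 252*γ4 + 6*γ13 + 75/4*γ34 - 81/16*γ134


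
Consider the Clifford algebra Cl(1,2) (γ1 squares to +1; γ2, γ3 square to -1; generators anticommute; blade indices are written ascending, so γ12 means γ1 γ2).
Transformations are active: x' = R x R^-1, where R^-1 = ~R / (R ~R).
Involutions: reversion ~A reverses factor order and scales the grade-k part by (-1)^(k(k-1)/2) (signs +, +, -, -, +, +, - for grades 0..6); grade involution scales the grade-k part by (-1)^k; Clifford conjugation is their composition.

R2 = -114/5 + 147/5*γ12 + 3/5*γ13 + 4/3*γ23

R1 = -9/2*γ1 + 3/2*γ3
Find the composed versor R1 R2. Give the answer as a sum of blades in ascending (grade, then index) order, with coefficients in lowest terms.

Distribute over the terms of R1 (each basis-blade product reordered to ascending indices, repeated generators contracted through their squares):
(-9/2*γ1) R2 = 513/5*γ1 - 1323/10*γ2 - 27/10*γ3 - 6*γ123
(3/2*γ3) R2 = 9/10*γ1 + 2*γ2 - 171/5*γ3 + 441/10*γ123
Summing the partial products and collecting blades:
Answer: 207/2*γ1 - 1303/10*γ2 - 369/10*γ3 + 381/10*γ123


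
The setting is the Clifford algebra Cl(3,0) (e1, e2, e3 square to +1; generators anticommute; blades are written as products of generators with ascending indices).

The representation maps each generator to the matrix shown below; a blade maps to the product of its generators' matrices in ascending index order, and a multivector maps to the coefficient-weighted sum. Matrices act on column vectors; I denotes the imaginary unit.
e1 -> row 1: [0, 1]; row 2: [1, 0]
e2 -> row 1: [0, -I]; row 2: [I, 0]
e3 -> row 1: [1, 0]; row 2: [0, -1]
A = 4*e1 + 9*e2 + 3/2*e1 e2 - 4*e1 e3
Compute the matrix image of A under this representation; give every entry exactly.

Bivector images (products of the table entries): rho(e1 e2) = rho(e1)rho(e2) = row 1: [I, 0]; row 2: [0, -I]; rho(e1 e3) = rho(e1)rho(e3) = row 1: [0, -1]; row 2: [1, 0].
M = (4)*rho(e1) + (9)*rho(e2) + (3/2)*rho(e1 e2) + (-4)*rho(e1 e3), summed entrywise:
Answer: row 1: [3*I/2, 8 - 9*I]; row 2: [9*I, -3*I/2]


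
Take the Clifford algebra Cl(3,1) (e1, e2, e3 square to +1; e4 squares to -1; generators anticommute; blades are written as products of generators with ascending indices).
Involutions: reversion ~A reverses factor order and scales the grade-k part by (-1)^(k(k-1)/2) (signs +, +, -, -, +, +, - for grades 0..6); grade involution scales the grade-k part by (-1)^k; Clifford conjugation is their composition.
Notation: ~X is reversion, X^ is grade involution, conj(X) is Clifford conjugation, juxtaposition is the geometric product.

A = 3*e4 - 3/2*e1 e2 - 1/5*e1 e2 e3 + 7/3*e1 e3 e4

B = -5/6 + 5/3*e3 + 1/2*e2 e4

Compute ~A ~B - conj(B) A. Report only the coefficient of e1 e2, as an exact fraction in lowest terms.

first term: -3/2*e2 - 5/2*e4 - 11/12*e1 e2 + 113/36*e1 e4 - 5*e3 e4 + 7/6*e1 e2 e3 + 92/45*e1 e3 e4
second term: 3/2*e2 - 5/2*e4 + 19/12*e1 e2 + 113/36*e1 e4 - 5*e3 e4 + 3/2*e1 e2 e3 - 83/45*e1 e3 e4
Answer: -5/2


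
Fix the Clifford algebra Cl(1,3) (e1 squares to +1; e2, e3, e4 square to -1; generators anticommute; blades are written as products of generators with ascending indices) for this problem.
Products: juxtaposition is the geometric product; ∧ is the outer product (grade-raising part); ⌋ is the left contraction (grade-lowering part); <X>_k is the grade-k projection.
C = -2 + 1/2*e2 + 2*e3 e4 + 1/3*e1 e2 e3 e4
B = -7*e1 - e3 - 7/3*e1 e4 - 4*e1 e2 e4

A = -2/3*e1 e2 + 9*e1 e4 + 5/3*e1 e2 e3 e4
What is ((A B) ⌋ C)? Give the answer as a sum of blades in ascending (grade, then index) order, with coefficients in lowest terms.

step 1: -21 + 94/3*e2 + 20/3*e3 + 197/3*e4 - 35/9*e2 e3 - 14/9*e2 e4 + 2/3*e1 e2 e3 - 5/3*e1 e2 e4 + 9*e1 e3 e4 + 35/3*e2 e3 e4
step 2: 79/3 - 35/9*e1 - 27/2*e2 + 1177/9*e3 - 122/9*e4 - 14/27*e1 e3 + 35/27*e1 e4 - 42*e3 e4 + 197/9*e1 e2 e3 - 20/9*e1 e2 e4 + 94/9*e1 e3 e4 - 7*e1 e2 e3 e4
Answer: 79/3 - 35/9*e1 - 27/2*e2 + 1177/9*e3 - 122/9*e4 - 14/27*e1 e3 + 35/27*e1 e4 - 42*e3 e4 + 197/9*e1 e2 e3 - 20/9*e1 e2 e4 + 94/9*e1 e3 e4 - 7*e1 e2 e3 e4


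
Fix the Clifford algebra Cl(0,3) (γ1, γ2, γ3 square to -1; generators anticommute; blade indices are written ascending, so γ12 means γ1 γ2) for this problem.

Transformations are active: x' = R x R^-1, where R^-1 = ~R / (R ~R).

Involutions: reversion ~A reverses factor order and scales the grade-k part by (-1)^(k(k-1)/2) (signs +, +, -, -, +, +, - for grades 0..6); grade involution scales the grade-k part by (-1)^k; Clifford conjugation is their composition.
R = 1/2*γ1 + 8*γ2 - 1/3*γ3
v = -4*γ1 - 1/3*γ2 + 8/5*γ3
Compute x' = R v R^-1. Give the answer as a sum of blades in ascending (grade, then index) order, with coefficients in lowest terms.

~R = 1/2*γ1 + 8*γ2 - 1/3*γ3, and R ~R = -2317/36, so R^-1 = ~R / (-2317/36).
R v = 26/5 + 191/6*γ12 - 8/15*γ13 + 571/45*γ23
Answer: 45404/11585*γ1 - 33343/34755*γ2 - 17912/11585*γ3


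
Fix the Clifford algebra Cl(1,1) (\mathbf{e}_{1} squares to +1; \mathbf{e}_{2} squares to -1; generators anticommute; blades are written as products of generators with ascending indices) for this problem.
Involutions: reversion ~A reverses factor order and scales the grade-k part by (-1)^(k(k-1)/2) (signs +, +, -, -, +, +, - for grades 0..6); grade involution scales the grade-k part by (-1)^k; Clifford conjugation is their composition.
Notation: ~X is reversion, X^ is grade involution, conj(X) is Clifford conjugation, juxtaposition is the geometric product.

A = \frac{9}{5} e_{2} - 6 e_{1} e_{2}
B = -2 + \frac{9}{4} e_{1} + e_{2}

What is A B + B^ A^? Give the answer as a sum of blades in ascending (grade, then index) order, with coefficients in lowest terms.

first term: -\frac{9}{5} + 6 e_{1} + \frac{99}{10} e_{2} + \frac{159}{20} e_{1} e_{2}
second term: -\frac{9}{5} + 6 e_{1} + \frac{171}{10} e_{2} + \frac{321}{20} e_{1} e_{2}
Answer: -\frac{18}{5} + 12 e_{1} + 27 e_{2} + 24 e_{1} e_{2}


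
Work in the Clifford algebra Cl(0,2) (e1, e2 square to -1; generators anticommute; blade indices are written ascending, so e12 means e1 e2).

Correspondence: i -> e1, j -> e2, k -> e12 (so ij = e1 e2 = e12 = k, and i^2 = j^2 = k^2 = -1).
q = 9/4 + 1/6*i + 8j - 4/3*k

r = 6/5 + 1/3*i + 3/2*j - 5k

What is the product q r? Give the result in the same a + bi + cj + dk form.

In blades: q = 9/4 + 1/6*e1 + 8*e2 - 4/3*e12, r = 6/5 + 1/3*e1 + 3/2*e2 - 5*e12.
Distribute q over r term by term (generator squares from the signature, products reordered to ascending indices): (9/4)*r = 27/10 + 3/4*e1 + 27/8*e2 - 45/4*e12; (1/6*e1)*r = -1/18 + 1/5*e1 + 5/6*e2 + 1/4*e12; (8*e2)*r = -12 - 40*e1 + 48/5*e2 - 8/3*e12; (-4/3*e12)*r = -20/3 + 2*e1 - 4/9*e2 - 8/5*e12.
Sum: -721/45 - 741/20*e1 + 4811/360*e2 - 229/15*e12; translating back through the correspondence:
Answer: -721/45 - 741/20*i + 4811/360*j - 229/15*k


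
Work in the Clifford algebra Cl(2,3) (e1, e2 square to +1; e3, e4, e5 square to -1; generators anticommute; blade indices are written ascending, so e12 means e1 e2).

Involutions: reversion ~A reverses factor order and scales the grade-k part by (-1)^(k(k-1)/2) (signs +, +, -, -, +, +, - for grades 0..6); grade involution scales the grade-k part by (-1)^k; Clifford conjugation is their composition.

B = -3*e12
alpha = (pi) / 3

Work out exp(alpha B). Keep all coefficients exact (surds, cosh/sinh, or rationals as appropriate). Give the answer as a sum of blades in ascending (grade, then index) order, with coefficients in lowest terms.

B^2 = (-3)^2*(e12)^2 = 9*(-1) = -9 (a basis 2-blade squares to minus the product of its generators' squares).
B^2 = -9 — B^2 < 0, so the exponential closes trigonometrically: l = 3, alpha*l = pi, so exp(alpha B) = cos(pi) + (sin(pi)/3)*B = -1 + (0)*B.
Answer: -1


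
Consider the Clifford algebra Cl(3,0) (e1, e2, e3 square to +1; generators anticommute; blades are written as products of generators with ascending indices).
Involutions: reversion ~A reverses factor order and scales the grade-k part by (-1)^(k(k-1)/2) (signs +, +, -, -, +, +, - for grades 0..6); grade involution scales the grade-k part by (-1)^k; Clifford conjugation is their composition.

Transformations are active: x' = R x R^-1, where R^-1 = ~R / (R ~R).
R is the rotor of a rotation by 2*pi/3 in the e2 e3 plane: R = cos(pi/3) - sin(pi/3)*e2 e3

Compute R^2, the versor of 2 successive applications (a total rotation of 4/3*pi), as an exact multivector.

Half-angle bookkeeping: 2 applications in e2 e3 add up to rotor phase 2*pi/3 = 2*pi/3, so R^2 = cos(2*pi/3) - sin(2*pi/3)*e2 e3.
cos(2*pi/3) = -1/2 and sin(2*pi/3) = sqrt(3)/2, so R^2 = -1/2 - sqrt(3)/2*e2 e3. The net rotation is 4/3*pi; the rotor keeps the half-angle phase exactly.
Answer: -1/2 - sqrt(3)/2*e2 e3


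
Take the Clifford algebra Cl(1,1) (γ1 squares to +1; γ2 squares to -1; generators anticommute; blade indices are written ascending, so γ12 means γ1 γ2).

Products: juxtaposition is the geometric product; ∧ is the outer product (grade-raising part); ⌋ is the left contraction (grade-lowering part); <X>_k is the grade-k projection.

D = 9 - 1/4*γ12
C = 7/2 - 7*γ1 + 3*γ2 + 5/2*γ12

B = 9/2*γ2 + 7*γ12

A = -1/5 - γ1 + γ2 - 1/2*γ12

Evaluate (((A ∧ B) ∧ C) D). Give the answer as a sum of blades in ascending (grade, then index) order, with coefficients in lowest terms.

step 1: -9/10*γ2 - 59/10*γ12
step 2: -63/20*γ2 - 539/20*γ12
step 3: 539/80 + 63/80*γ1 - 567/20*γ2 - 4851/20*γ12
Answer: 539/80 + 63/80*γ1 - 567/20*γ2 - 4851/20*γ12


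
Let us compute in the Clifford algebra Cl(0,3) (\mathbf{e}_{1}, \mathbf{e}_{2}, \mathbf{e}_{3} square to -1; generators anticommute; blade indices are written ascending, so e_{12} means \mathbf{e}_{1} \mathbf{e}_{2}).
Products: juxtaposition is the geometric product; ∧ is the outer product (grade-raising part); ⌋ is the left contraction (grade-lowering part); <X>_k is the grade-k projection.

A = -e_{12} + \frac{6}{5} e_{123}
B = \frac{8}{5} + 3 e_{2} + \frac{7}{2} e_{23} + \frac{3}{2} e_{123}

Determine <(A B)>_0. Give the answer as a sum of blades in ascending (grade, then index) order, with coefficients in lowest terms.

step 1: \frac{9}{5} - \frac{6}{5} e_{1} + \frac{3}{2} e_{3} - \frac{8}{5} e_{12} + \frac{71}{10} e_{13} + \frac{48}{25} e_{123}
step 2: \frac{9}{5}
Answer: \frac{9}{5}


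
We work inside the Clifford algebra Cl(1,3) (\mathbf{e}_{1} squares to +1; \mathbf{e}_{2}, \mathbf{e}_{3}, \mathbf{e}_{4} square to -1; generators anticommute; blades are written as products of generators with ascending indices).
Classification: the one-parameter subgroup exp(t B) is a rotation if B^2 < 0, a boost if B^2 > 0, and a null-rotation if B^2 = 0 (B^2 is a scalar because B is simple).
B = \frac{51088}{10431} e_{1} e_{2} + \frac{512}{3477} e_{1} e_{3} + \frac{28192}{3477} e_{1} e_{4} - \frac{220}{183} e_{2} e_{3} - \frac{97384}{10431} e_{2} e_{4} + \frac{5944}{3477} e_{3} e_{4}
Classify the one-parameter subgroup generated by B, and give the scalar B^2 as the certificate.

B^2 term by term: the squares give (\frac{51088}{10431})^2*(e_{1} e_{2})^2 + (\frac{512}{3477})^2*(e_{1} e_{3})^2 + (\frac{28192}{3477})^2*(e_{1} e_{4})^2 + (-\frac{220}{183})^2*(e_{2} e_{3})^2 + (-\frac{97384}{10431})^2*(e_{2} e_{4})^2 + (\frac{5944}{3477})^2*(e_{3} e_{4})^2 = \frac{2609983744}{108805761}*(+1) + \frac{262144}{12089529}*(+1) + \frac{794788864}{12089529}*(+1) + \frac{48400}{33489}*(-1) + \frac{9483643456}{108805761}*(-1) + \frac{35331136}{12089529}*(-1) = -\frac{16}{9} (each basis 2-blade squares to minus the product of its generators' squares); cross terms between blades sharing an index anticommute and cancel; the commuting (index-disjoint) pairs give grade-4 terms 2*c*c'*(blade product), which cancel blade by blade — e_{1} e_{2} e_{3} e_{4}: \frac{607334144}{36268587} + \frac{99721216}{36268587} - \frac{12404480}{636291} = 0 — confirming B is simple. So B^2 = -\frac{16}{9}.
Answer: rotation, certificate B^2 = -\frac{16}{9}. The class reads off the invariant scalar -\frac{16}{9} directly.


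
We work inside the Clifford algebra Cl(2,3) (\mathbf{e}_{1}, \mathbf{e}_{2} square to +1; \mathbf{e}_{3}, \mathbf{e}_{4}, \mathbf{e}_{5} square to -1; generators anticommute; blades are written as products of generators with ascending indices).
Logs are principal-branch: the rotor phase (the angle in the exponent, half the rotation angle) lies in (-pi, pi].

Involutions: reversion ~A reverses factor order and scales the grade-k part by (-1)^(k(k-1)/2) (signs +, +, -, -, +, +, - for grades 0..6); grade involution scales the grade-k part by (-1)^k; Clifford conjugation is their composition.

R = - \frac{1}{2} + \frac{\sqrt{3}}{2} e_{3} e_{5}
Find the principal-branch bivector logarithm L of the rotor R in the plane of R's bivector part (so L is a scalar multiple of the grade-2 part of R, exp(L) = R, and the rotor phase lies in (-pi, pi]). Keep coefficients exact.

The scalar part of R is - \frac{1}{2}, which pins the rotor phase on the principal branch; dividing the bivector part by the sine of that phase recovers the unit plane, and L is the phase times that plane.
Concretely: cos(phase) = - \frac{1}{2} gives phase = ±\frac{2 \pi}{3}, and since phase/sin(phase) is even the sign is immaterial: L = (phase/sin(phase)) * <R>_2 = (\frac{4 \sqrt{3} \pi}{9}) * <R>_2.
Answer: \frac{2 \pi}{3} e_{3} e_{5}


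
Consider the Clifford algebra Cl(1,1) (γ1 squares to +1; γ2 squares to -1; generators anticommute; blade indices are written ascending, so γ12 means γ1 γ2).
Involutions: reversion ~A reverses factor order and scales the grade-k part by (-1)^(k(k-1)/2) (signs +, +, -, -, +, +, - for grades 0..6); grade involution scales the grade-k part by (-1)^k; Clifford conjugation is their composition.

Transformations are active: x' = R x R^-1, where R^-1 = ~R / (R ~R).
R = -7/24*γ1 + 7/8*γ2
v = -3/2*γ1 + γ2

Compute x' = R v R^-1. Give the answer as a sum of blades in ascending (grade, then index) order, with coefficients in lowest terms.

~R = -7/24*γ1 + 7/8*γ2, and R ~R = -49/72, so R^-1 = ~R / (-49/72).
R v = -7/16 + 49/48*γ12
Answer: 9/8*γ1 + 1/8*γ2


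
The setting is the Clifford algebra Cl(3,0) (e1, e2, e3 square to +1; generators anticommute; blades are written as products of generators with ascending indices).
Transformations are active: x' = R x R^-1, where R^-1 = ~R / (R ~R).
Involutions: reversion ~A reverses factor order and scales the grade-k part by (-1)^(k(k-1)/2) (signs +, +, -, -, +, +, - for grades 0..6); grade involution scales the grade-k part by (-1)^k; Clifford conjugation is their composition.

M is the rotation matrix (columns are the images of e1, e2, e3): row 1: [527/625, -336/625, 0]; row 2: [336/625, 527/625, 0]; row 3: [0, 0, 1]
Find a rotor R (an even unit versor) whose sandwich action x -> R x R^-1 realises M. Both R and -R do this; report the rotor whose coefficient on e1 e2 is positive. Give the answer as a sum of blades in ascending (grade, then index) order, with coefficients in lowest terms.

Method: write R = a + b12*e1 e2 + b13*e1 e3 + b23*e2 e3 with a^2 + b12^2 + b13^2 + b23^2 = 1 (so R^-1 = ~R). Expanding the columns R e_j ~R gives tr M = 4a^2 - 1 and, from the antisymmetric part, M21 - M12 = -4a*b12, M13 - M31 = 4a*b13, M32 - M23 = -4a*b23.
Here tr M = 1679/625, so a^2 = (1 + tr M)/4 = 576/625 and a = ±24/25. Taking a = 24/25: M21 - M12 = 672/625, M13 - M31 = 0, M32 - M23 = 0, giving b12 = -7/25, b13 = 0, b23 = 0, i.e. R = 24/25 - 7/25*e1 e2.
Its e1 e2 coefficient is negative, so report the other preimage -R.
Answer: -24/25 + 7/25*e1 e2. Uniqueness: Spin(3) -> SO(3) maps R and -R to the same rotation of trace 1679/625; fixing the sign of the e1 e2 coefficient removes the ambiguity.


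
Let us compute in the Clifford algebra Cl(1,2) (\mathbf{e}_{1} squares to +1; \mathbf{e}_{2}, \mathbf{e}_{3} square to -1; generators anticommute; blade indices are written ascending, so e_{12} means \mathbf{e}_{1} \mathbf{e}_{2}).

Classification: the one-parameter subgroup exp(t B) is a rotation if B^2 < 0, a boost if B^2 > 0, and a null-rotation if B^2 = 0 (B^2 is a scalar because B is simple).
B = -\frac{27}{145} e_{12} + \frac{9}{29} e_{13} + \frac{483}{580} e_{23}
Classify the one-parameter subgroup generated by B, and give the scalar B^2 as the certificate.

B^2 term by term: the squares give (-\frac{27}{145})^2*(e_{12})^2 + (\frac{9}{29})^2*(e_{13})^2 + (\frac{483}{580})^2*(e_{23})^2 = \frac{729}{21025}*(+1) + \frac{81}{841}*(+1) + \frac{233289}{336400}*(-1) = -\frac{9}{16} (each basis 2-blade squares to minus the product of its generators' squares); cross terms between blades sharing an index anticommute and cancel. So B^2 = -\frac{9}{16}.
Answer: rotation, certificate B^2 = -\frac{9}{16}. Check the certificate: B^2 = -\frac{9}{16}, and that sign is decisive whatever form B takes.


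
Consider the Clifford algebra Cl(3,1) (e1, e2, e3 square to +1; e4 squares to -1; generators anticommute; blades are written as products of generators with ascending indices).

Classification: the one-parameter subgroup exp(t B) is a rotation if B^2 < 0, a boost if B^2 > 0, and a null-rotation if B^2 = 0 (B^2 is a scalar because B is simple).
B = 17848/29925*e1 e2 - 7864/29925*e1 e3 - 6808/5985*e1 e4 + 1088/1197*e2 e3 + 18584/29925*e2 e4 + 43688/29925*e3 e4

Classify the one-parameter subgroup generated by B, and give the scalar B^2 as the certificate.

B^2 term by term: the squares give (17848/29925)^2*(e1 e2)^2 + (-7864/29925)^2*(e1 e3)^2 + (-6808/5985)^2*(e1 e4)^2 + (1088/1197)^2*(e2 e3)^2 + (18584/29925)^2*(e2 e4)^2 + (43688/29925)^2*(e3 e4)^2 = 318551104/895505625*(-1) + 61842496/895505625*(-1) + 46348864/35820225*(+1) + 1183744/1432809*(-1) + 345365056/895505625*(+1) + 1908641344/895505625*(+1) = 64/25 (each basis 2-blade squares to minus the product of its generators' squares); cross terms between blades sharing an index anticommute and cancel; the commuting (index-disjoint) pairs give grade-4 terms 2*c*c'*(blade product), which cancel blade by blade — e1 e2 e3 e4: 1559486848/895505625 + 292289152/895505625 - 14814208/7164045 = 0 — confirming B is simple. So B^2 = 64/25.
Answer: boost, certificate B^2 = 64/25. No conjugation can change B^2 = 64/25; the sign gives the class.


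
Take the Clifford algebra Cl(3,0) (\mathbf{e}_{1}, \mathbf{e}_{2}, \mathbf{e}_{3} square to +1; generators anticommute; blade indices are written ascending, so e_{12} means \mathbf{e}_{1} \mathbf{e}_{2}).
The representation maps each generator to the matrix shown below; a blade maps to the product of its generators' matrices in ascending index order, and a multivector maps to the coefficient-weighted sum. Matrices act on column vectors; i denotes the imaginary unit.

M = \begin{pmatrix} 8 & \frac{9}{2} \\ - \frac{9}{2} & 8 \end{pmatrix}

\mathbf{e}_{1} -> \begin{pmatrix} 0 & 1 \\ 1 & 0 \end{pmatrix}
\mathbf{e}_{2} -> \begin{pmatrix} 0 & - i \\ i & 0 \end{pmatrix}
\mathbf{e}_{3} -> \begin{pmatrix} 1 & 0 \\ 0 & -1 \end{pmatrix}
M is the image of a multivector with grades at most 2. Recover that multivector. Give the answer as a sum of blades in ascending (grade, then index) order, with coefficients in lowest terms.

Method: 1, rho(e_{1}), rho(e_{2}), rho(e_{3}) form a trace-orthogonal basis of the 2x2 complex matrices (tr(X Y) = 2 if X = Y, else 0), so M = m0*1 + m1*rho(e_{1}) + m2*rho(e_{2}) + m3*rho(e_{3}) with m0 = tr(M)/2 = 8, m1 = tr(M rho(e_{1}))/2 = 0, m2 = tr(M rho(e_{2}))/2 = \frac{9 i}{2}, m3 = tr(M rho(e_{3}))/2 = 0.
Multiplying table entries, the bivector images are rho(e_{12}) = i*rho(e_{3}), rho(e_{13}) = -i*rho(e_{2}), rho(e_{23}) = i*rho(e_{1}); with real blade coefficients the real parts of m0..m3 are the coefficients of 1, e_{1}, e_{2}, e_{3} and the imaginary parts give the bivectors (e_{23}: Im m1, e_{13}: -Im m2, e_{12}: Im m3).
Answer: 8 - \frac{9}{2} e_{13}


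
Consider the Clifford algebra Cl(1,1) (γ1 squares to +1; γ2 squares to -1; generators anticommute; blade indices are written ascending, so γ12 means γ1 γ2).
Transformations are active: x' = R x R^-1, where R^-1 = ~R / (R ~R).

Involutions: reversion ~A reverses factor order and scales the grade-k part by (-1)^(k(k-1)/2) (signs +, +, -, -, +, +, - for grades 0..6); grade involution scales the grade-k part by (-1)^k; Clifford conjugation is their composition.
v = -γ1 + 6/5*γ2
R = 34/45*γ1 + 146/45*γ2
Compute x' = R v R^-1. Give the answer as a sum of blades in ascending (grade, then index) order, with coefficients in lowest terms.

~R = 34/45*γ1 + 146/45*γ2, and R ~R = -448/45, so R^-1 = ~R / (-448/45).
R v = -1046/225 + 934/225*γ12
Answer: 21491/12600*γ1 + 23059/12600*γ2


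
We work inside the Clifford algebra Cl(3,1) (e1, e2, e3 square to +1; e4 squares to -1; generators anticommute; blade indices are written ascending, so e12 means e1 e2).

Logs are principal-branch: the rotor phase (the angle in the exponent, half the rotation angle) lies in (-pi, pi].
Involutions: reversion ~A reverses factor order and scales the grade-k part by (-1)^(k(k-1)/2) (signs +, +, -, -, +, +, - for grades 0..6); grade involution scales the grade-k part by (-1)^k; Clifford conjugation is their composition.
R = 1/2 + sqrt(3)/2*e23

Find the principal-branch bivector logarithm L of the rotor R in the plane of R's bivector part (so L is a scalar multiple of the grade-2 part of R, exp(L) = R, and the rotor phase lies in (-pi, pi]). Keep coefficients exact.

The scalar part of R is 1/2, and that scalar determines the rotor phase on the principal branch; recovering the unit plane as bivector-part over sine of the phase gives L = phase * plane.
Concretely: cos(phase) = 1/2 gives phase = ±pi/3, and since phase/sin(phase) is even the sign is immaterial: L = (phase/sin(phase)) * <R>_2 = (2*sqrt(3)*pi/9) * <R>_2.
Answer: pi/3*e23


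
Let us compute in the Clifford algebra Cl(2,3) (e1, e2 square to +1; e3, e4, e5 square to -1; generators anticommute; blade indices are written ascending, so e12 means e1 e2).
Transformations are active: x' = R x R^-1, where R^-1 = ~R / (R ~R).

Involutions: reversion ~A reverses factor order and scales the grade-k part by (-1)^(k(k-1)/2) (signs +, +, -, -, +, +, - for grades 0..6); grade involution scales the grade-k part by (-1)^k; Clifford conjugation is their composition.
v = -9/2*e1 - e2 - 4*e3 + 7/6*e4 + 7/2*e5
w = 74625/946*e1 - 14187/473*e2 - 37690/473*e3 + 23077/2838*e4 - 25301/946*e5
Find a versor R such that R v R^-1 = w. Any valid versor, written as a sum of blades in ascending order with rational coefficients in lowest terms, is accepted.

A norm check does it: q(v) = q(w) = -301/36, hence R = v + w = 35184/473*e1 - 14660/473*e2 - 39582/473*e3 + 4398/473*e4 - 10995/473*e5 realises the map — parallel part kept, (v - w)/2 negated, v carried to w.
Answer: 35184/473*e1 - 14660/473*e2 - 39582/473*e3 + 4398/473*e4 - 10995/473*e5


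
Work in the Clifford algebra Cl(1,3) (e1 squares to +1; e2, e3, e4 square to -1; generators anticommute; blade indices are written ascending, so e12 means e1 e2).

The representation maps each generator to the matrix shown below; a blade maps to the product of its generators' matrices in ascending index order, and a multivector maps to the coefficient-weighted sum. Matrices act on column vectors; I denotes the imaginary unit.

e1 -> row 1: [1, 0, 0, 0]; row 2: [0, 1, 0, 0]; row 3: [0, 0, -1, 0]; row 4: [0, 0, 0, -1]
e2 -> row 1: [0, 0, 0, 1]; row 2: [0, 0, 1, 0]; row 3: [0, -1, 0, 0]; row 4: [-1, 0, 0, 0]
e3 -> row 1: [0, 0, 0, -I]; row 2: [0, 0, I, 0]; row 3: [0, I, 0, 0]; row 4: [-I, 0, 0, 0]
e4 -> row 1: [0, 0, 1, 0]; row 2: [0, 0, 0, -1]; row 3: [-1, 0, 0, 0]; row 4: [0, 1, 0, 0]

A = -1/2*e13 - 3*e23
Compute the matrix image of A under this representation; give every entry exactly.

Bivector images (products of the table entries): rho(e13) = rho(e1)rho(e3) = row 1: [0, 0, 0, -I]; row 2: [0, 0, I, 0]; row 3: [0, -I, 0, 0]; row 4: [I, 0, 0, 0]; rho(e23) = rho(e2)rho(e3) = row 1: [-I, 0, 0, 0]; row 2: [0, I, 0, 0]; row 3: [0, 0, -I, 0]; row 4: [0, 0, 0, I].
M = (-1/2)*rho(e13) + (-3)*rho(e23), summed entrywise:
Answer: row 1: [3*I, 0, 0, I/2]; row 2: [0, -3*I, -I/2, 0]; row 3: [0, I/2, 3*I, 0]; row 4: [-I/2, 0, 0, -3*I]


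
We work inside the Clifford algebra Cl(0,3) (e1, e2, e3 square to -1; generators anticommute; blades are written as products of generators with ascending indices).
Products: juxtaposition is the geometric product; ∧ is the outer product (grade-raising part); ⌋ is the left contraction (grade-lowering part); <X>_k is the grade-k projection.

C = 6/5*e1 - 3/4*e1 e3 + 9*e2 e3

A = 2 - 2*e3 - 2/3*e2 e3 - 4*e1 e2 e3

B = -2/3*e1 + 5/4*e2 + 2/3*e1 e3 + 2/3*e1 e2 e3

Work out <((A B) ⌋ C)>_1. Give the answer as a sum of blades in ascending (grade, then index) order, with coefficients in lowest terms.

step 1: -8/3 - 20/9*e1 - 1/6*e2 - 5/6*e3 + 16/9*e1 e2 - 5*e1 e3 - 1/6*e2 e3 + 16/9*e1 e2 e3
step 2: 5/12 - 103/40*e1 - 15/2*e2 - 1/6*e3 + 2*e1 e3 - 24*e2 e3
step 3: -103/40*e1 - 15/2*e2 - 1/6*e3
Answer: -103/40*e1 - 15/2*e2 - 1/6*e3


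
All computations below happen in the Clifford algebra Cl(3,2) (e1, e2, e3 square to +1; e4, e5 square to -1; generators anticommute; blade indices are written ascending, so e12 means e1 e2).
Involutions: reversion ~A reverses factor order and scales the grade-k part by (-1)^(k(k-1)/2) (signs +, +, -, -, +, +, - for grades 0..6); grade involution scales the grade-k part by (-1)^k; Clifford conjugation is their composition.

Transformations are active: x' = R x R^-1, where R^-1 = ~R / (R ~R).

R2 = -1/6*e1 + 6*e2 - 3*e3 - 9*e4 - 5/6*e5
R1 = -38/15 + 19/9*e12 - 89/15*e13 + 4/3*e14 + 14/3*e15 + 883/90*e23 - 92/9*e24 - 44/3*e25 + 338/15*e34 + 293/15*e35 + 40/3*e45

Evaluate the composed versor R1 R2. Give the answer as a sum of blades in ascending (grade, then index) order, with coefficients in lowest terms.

Distribute over the terms of R2 (each basis-blade product reordered to ascending indices, repeated generators contracted through their squares):
R1 (-1/6*e1) = 19/45*e1 + 19/54*e2 - 89/90*e3 + 2/9*e4 + 7/9*e5 - 883/540*e123 + 46/27*e124 + 22/9*e125 - 169/45*e134 - 293/90*e135 - 20/9*e145
R1 (6*e2) = 38/3*e1 - 76/5*e2 - 883/15*e3 + 184/3*e4 + 88*e5 + 178/5*e123 - 8*e124 - 28*e125 + 676/5*e234 + 586/5*e235 + 80*e245
R1 (-3*e3) = 89/5*e1 - 883/30*e2 + 38/5*e3 + 338/5*e4 + 293/5*e5 - 19/3*e123 + 4*e134 + 14*e135 - 92/3*e234 - 44*e235 - 40*e345
R1 (-9*e4) = 12*e1 - 92*e2 + 1014/5*e3 + 114/5*e4 - 120*e5 - 19*e124 + 267/5*e134 + 42*e145 - 883/10*e234 - 132*e245 + 879/5*e345
R1 (-5/6*e5) = 35/9*e1 - 110/9*e2 + 293/18*e3 + 100/9*e4 + 19/9*e5 - 95/54*e125 + 89/18*e135 - 10/9*e145 - 883/108*e235 + 230/27*e245 - 169/9*e345
Summing the partial products and collecting blades:
Answer: 421/9*e1 - 20048/135*e2 + 7507/45*e3 + 2446/15*e4 + 1327/45*e5 + 14921/540*e123 - 683/27*e124 - 1475/54*e125 + 2414/45*e134 + 706/45*e135 + 116/3*e145 + 487/30*e234 + 35113/540*e235 - 1174/27*e245 + 5266/45*e345


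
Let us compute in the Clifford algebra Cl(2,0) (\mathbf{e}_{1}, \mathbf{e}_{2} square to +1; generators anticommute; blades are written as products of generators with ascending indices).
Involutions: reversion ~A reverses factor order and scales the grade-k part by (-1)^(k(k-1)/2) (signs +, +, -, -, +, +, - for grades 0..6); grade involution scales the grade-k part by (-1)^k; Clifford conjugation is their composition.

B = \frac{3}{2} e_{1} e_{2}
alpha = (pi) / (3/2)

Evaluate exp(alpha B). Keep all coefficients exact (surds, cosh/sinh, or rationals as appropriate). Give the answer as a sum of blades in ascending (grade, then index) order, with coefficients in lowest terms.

B^2 = (\frac{3}{2})^2*(e_{1} e_{2})^2 = \frac{9}{4}*(-1) = -\frac{9}{4} (a basis 2-blade squares to minus the product of its generators' squares).
B^2 = -\frac{9}{4} — the negative square puts this in the circular regime; l = \frac{3}{2}, alpha*l = \pi, so exp(alpha B) = cos(\pi) + (sin(\pi)/(\frac{3}{2}))*B = -1 + (0)*B.
Answer: -1


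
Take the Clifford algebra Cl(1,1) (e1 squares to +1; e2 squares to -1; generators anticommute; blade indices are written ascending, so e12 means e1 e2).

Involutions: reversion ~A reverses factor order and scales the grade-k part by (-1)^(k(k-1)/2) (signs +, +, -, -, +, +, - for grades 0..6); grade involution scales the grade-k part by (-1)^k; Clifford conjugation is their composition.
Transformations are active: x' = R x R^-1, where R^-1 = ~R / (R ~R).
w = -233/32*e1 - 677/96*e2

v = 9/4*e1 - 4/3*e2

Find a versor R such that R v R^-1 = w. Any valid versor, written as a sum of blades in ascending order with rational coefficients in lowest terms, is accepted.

Equal squares first: v^2 = w^2 = 473/144. Then v + w = -161/32*e1 - 805/96*e2 is a versor taking v to w, provided it is invertible.
Answer: -161/32*e1 - 805/96*e2


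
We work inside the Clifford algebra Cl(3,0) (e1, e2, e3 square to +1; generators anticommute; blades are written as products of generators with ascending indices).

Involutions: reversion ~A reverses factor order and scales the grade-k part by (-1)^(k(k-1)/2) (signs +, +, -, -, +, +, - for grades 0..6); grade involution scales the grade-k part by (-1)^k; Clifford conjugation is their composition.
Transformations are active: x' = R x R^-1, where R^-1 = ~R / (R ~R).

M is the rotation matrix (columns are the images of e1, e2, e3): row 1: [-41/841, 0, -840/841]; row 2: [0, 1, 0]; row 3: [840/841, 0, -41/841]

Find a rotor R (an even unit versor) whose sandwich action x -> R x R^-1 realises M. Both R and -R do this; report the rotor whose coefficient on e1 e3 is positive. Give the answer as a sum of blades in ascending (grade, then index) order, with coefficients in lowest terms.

Method: write R = a + b12*e1 e2 + b13*e1 e3 + b23*e2 e3 with a^2 + b12^2 + b13^2 + b23^2 = 1 (so R^-1 = ~R). Expanding the columns R e_j ~R gives tr M = 4a^2 - 1 and, from the antisymmetric part, M21 - M12 = -4a*b12, M13 - M31 = 4a*b13, M32 - M23 = -4a*b23.
Here tr M = 759/841, so a^2 = (1 + tr M)/4 = 400/841 and a = ±20/29. Taking a = 20/29: M21 - M12 = 0, M13 - M31 = -1680/841, M32 - M23 = 0, giving b12 = 0, b13 = -21/29, b23 = 0, i.e. R = 20/29 - 21/29*e1 e3.
Its e1 e3 coefficient is negative, so report the other preimage -R.
Answer: -20/29 + 21/29*e1 e3. Sheet selection: the two-to-one cover makes ±R indistinguishable at the matrix level (trace 759/841), so uniqueness comes from the required sign on e1 e3.


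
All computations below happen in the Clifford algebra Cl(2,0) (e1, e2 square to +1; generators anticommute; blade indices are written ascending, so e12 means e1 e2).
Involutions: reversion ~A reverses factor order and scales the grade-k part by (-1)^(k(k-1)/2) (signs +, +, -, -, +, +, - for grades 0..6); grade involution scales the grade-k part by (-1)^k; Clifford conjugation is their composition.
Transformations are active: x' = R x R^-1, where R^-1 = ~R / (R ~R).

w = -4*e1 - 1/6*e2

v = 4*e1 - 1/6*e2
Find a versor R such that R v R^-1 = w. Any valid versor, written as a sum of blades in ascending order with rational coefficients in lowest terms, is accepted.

Construction: equal norms (both 577/36) license R = v + w = -1/3*e2 — nothing changes along that direction, while (v - w)/2 changes sign, so v maps onto w.
Answer: -1/3*e2


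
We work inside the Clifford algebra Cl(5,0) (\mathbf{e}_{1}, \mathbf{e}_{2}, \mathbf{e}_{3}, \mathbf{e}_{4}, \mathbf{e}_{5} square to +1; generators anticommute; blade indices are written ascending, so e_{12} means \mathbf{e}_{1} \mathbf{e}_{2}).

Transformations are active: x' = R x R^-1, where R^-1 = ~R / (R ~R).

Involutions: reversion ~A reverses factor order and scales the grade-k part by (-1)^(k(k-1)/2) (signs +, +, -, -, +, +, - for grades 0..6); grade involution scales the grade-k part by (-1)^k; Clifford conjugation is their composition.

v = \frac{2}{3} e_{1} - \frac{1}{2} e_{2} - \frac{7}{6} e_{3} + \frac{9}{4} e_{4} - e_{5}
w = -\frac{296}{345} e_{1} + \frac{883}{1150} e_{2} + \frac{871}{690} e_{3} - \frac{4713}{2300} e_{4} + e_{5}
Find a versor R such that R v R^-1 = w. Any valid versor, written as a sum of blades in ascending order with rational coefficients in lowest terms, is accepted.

Since q(v) = q(w) = \frac{1169}{144}, the sum R = v + w = -\frac{22}{115} e_{1} + \frac{154}{575} e_{2} + \frac{11}{115} e_{3} + \frac{231}{1150} e_{4} does the job whenever invertible.
Answer: -\frac{22}{115} e_{1} + \frac{154}{575} e_{2} + \frac{11}{115} e_{3} + \frac{231}{1150} e_{4}


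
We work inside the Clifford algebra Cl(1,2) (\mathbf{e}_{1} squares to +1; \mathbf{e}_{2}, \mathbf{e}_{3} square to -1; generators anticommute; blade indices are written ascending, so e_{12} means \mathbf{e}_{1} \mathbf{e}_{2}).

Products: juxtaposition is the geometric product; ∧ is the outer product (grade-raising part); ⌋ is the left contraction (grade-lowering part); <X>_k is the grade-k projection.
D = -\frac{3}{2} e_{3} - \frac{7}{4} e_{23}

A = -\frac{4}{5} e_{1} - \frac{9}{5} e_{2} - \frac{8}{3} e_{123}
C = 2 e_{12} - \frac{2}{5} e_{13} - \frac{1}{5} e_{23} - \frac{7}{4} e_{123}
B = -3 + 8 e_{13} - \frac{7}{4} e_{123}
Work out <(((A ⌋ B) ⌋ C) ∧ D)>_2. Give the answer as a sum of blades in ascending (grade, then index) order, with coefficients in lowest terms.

step 1: -\frac{14}{3} - \frac{32}{5} e_{3} + \frac{63}{20} e_{13} + \frac{7}{5} e_{23}
step 2: -\frac{49}{50} + \frac{501}{100} e_{1} + \frac{2717}{400} e_{2} - \frac{308}{15} e_{12} + \frac{28}{15} e_{13} + \frac{14}{15} e_{23} + \frac{49}{6} e_{123}
step 3: \frac{147}{100} e_{3} - \frac{1503}{200} e_{13} - \frac{6779}{800} e_{23} + \frac{8813}{400} e_{123}
step 4: -\frac{1503}{200} e_{13} - \frac{6779}{800} e_{23}
Answer: -\frac{1503}{200} e_{13} - \frac{6779}{800} e_{23}


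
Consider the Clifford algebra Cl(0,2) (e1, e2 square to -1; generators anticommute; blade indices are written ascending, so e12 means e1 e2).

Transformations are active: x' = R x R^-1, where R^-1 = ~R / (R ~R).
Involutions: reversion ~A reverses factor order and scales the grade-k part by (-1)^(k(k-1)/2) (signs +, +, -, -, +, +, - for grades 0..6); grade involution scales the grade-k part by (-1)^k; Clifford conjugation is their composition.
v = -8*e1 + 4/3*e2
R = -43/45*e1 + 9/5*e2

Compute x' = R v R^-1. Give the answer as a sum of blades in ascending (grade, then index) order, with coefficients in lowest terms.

~R = -43/45*e1 + 9/5*e2, and R ~R = -1682/405, so R^-1 = ~R / (-1682/405).
R v = -452/45 + 1772/135*e12
Answer: 14204/4205*e1 + 93016/12615*e2


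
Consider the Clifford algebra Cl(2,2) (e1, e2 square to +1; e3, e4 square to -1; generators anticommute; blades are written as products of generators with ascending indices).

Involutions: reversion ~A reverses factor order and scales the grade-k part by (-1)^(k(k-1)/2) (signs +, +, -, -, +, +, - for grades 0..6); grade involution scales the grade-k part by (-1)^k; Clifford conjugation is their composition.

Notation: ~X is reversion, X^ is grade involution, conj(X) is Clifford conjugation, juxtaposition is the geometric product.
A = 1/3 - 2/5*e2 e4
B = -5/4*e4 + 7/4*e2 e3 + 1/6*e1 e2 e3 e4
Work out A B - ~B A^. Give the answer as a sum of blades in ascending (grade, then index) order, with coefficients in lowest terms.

first term: -1/2*e2 - 5/12*e4 + 1/15*e1 e3 + 7/12*e2 e3 - 7/10*e3 e4 + 1/18*e1 e2 e3 e4
second term: 1/2*e2 - 5/12*e4 + 1/15*e1 e3 - 7/12*e2 e3 - 7/10*e3 e4 + 1/18*e1 e2 e3 e4
Answer: -e2 + 7/6*e2 e3


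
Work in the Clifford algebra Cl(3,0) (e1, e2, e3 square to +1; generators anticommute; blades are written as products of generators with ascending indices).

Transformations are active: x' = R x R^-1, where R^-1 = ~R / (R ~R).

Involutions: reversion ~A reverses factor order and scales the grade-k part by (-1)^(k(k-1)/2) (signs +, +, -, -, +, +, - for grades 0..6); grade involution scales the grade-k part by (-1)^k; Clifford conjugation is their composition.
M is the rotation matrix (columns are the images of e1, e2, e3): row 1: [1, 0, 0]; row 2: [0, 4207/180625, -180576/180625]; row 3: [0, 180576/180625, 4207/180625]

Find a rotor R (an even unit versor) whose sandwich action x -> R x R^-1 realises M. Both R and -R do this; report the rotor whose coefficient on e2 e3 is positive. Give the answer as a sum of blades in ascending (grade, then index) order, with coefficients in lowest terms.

Method: write R = a + b12*e1 e2 + b13*e1 e3 + b23*e2 e3 with a^2 + b12^2 + b13^2 + b23^2 = 1 (so R^-1 = ~R). Expanding the columns R e_j ~R gives tr M = 4a^2 - 1 and, from the antisymmetric part, M21 - M12 = -4a*b12, M13 - M31 = 4a*b13, M32 - M23 = -4a*b23.
Here tr M = 189039/180625, so a^2 = (1 + tr M)/4 = 92416/180625 and a = ±304/425. Taking a = 304/425: M21 - M12 = 0, M13 - M31 = 0, M32 - M23 = 361152/180625, giving b12 = 0, b13 = 0, b23 = -297/425, i.e. R = 304/425 - 297/425*e2 e3.
Its e2 e3 coefficient is negative, so report the other preimage -R.
Answer: -304/425 + 297/425*e2 e3. Note: both R and -R realise this M (trace 189039/180625); the covering map identifies them, and the e2 e3-coefficient sign is the tie-breaker.


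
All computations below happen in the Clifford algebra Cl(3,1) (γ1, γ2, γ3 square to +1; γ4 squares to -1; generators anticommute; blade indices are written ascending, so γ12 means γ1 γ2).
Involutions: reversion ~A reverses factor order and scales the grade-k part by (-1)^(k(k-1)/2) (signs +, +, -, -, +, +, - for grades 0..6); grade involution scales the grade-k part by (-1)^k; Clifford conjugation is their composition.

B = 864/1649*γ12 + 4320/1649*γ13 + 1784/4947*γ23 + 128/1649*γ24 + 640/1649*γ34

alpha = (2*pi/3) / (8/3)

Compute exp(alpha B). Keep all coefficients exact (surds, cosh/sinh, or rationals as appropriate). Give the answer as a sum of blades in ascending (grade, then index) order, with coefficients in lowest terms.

B^2 term by term: the squares give (864/1649)^2*(γ12)^2 + (4320/1649)^2*(γ13)^2 + (1784/4947)^2*(γ23)^2 + (128/1649)^2*(γ24)^2 + (640/1649)^2*(γ34)^2 = 746496/2719201*(-1) + 18662400/2719201*(-1) + 3182656/24472809*(-1) + 16384/2719201*(+1) + 409600/2719201*(+1) = -64/9 (each basis 2-blade squares to minus the product of its generators' squares); cross terms between blades sharing an index anticommute and cancel; the commuting (index-disjoint) pairs give grade-4 terms 2*c*c'*(blade product), which cancel blade by blade — γ1234: 1105920/2719201 - 1105920/2719201 = 0 — confirming B is simple. So B^2 = -64/9.
B^2 = -64/9 — B^2 < 0, so the exponential closes trigonometrically: l = 8/3, alpha*l = 2*pi/3, so exp(alpha B) = cos(2*pi/3) + (sin(2*pi/3)/(8/3))*B = -1/2 + (3*sqrt(3)/16)*B.
Answer: -1/2 + 162*sqrt(3)/1649*γ12 + 810*sqrt(3)/1649*γ13 + 223*sqrt(3)/3298*γ23 + 24*sqrt(3)/1649*γ24 + 120*sqrt(3)/1649*γ34


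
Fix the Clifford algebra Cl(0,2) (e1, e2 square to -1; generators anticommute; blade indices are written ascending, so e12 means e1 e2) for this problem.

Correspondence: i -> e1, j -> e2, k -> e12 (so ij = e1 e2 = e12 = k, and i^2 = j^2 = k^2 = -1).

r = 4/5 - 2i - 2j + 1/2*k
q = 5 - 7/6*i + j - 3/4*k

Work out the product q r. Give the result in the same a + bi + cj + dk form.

In blades: q = 5 - 7/6*e1 + e2 - 3/4*e12, r = 4/5 - 2*e1 - 2*e2 + 1/2*e12.
Distribute q over r term by term (generator squares from the signature, products reordered to ascending indices): (5)*r = 4 - 10*e1 - 10*e2 + 5/2*e12; (-7/6*e1)*r = -7/3 - 14/15*e1 + 7/12*e2 + 7/3*e12; (e2)*r = 2 + 1/2*e1 + 4/5*e2 + 2*e12; (-3/4*e12)*r = 3/8 - 3/2*e1 + 3/2*e2 - 3/5*e12.
Sum: 97/24 - 179/15*e1 - 427/60*e2 + 187/30*e12; translating back through the correspondence:
Answer: 97/24 - 179/15*i - 427/60*j + 187/30*k
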